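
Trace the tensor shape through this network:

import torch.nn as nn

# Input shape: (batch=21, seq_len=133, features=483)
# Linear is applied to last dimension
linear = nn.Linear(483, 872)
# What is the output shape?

Input shape: (21, 133, 483)
Output shape: (21, 133, 872)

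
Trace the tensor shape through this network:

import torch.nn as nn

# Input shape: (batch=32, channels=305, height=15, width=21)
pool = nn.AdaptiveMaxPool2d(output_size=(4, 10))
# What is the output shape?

Input shape: (32, 305, 15, 21)
Output shape: (32, 305, 4, 10)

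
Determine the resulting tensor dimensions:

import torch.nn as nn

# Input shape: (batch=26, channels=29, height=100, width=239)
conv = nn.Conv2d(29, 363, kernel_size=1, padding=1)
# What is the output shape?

Input shape: (26, 29, 100, 239)
Output shape: (26, 363, 102, 241)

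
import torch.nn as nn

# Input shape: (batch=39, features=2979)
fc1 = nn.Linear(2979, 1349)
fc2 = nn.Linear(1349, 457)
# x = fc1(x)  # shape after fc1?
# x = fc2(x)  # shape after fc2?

Input shape: (39, 2979)
  -> after fc1: (39, 1349)
Output shape: (39, 457)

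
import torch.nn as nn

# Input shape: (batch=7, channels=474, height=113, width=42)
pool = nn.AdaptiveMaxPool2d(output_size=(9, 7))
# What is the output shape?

Input shape: (7, 474, 113, 42)
Output shape: (7, 474, 9, 7)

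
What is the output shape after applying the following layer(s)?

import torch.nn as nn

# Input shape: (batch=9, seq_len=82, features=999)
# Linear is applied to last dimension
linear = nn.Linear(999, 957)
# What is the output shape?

Input shape: (9, 82, 999)
Output shape: (9, 82, 957)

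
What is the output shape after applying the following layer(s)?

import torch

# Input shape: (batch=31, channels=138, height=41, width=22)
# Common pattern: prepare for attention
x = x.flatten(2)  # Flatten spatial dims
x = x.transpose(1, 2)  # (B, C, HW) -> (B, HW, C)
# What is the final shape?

Input shape: (31, 138, 41, 22)
  -> after flatten(2): (31, 138, 902)
Output shape: (31, 902, 138)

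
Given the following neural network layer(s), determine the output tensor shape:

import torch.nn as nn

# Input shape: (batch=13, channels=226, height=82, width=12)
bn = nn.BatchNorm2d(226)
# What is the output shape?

Input shape: (13, 226, 82, 12)
Output shape: (13, 226, 82, 12)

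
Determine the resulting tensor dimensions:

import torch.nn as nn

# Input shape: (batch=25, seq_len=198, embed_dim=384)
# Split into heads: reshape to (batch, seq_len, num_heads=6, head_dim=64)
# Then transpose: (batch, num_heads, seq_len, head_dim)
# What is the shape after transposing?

Input shape: (25, 198, 384)
  -> after reshape: (25, 198, 6, 64)
Output shape: (25, 6, 198, 64)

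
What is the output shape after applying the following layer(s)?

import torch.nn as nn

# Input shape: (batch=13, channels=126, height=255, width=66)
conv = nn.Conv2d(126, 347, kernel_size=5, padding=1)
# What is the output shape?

Input shape: (13, 126, 255, 66)
Output shape: (13, 347, 253, 64)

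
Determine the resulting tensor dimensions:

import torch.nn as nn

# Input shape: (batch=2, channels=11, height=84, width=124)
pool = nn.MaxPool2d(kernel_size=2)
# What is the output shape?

Input shape: (2, 11, 84, 124)
Output shape: (2, 11, 42, 62)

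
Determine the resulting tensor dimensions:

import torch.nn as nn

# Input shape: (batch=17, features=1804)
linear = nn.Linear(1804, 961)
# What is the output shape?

Input shape: (17, 1804)
Output shape: (17, 961)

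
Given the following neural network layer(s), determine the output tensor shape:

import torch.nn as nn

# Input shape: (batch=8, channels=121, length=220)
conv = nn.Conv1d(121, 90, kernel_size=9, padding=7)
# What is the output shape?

Input shape: (8, 121, 220)
Output shape: (8, 90, 226)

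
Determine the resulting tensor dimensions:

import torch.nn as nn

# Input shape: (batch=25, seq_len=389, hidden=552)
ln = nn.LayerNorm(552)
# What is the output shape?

Input shape: (25, 389, 552)
Output shape: (25, 389, 552)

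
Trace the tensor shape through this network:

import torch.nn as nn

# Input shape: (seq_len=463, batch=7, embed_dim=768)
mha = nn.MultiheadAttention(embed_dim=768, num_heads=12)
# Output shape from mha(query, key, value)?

Input shape: (463, 7, 768)
Output shape: (463, 7, 768)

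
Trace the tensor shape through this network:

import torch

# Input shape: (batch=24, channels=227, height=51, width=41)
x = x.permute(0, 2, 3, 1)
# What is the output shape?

Input shape: (24, 227, 51, 41)
Output shape: (24, 51, 41, 227)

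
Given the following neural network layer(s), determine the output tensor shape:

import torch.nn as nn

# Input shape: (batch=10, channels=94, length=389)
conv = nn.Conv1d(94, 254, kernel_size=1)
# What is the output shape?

Input shape: (10, 94, 389)
Output shape: (10, 254, 389)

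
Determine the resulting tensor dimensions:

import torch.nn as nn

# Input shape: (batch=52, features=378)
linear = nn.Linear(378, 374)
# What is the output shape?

Input shape: (52, 378)
Output shape: (52, 374)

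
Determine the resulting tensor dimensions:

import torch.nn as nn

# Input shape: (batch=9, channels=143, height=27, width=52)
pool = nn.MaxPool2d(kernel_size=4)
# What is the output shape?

Input shape: (9, 143, 27, 52)
Output shape: (9, 143, 6, 13)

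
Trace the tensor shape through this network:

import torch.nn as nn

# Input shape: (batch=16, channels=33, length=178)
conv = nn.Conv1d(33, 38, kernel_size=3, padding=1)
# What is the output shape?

Input shape: (16, 33, 178)
Output shape: (16, 38, 178)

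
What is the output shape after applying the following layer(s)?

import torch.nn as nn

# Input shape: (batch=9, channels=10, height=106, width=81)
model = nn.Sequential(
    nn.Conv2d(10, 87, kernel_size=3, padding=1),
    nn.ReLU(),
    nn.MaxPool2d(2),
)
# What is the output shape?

Input shape: (9, 10, 106, 81)
  -> after Conv2d: (9, 87, 106, 81)
  -> after ReLU: (9, 87, 106, 81)
Output shape: (9, 87, 53, 40)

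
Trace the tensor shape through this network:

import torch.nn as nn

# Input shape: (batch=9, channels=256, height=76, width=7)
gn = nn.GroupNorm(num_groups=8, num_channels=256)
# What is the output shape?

Input shape: (9, 256, 76, 7)
Output shape: (9, 256, 76, 7)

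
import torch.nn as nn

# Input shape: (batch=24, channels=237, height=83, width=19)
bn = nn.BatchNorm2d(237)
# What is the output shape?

Input shape: (24, 237, 83, 19)
Output shape: (24, 237, 83, 19)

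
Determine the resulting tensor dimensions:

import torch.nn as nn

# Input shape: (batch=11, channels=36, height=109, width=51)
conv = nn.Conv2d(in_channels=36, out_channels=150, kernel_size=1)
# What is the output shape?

Input shape: (11, 36, 109, 51)
Output shape: (11, 150, 109, 51)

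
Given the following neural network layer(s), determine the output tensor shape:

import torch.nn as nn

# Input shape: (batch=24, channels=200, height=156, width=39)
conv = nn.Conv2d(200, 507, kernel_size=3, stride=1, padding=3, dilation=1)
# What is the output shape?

Input shape: (24, 200, 156, 39)
Output shape: (24, 507, 160, 43)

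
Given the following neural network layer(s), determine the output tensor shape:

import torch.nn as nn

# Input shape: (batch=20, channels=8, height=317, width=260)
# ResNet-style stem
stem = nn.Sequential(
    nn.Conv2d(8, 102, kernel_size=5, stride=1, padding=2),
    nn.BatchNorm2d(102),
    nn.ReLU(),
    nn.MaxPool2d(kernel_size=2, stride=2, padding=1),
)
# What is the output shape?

Input shape: (20, 8, 317, 260)
  -> after Conv2d 5x5 stride=1: (20, 102, 317, 260)
Output shape: (20, 102, 159, 131)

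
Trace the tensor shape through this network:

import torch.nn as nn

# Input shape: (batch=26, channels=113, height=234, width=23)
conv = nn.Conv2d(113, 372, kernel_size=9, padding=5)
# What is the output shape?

Input shape: (26, 113, 234, 23)
Output shape: (26, 372, 236, 25)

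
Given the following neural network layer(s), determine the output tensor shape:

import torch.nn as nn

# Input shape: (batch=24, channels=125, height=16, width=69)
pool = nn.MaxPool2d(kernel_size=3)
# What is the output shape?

Input shape: (24, 125, 16, 69)
Output shape: (24, 125, 5, 23)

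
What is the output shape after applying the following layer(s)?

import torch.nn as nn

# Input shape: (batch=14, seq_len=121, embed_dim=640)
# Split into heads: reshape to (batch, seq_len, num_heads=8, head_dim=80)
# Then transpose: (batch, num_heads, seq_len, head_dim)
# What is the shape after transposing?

Input shape: (14, 121, 640)
  -> after reshape: (14, 121, 8, 80)
Output shape: (14, 8, 121, 80)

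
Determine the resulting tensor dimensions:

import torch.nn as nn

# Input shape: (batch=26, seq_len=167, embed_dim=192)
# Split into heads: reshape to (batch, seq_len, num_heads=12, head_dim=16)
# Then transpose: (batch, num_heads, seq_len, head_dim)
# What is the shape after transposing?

Input shape: (26, 167, 192)
  -> after reshape: (26, 167, 12, 16)
Output shape: (26, 12, 167, 16)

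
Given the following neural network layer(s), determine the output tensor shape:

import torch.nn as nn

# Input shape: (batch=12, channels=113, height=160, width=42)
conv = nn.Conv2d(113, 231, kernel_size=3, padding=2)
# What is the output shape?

Input shape: (12, 113, 160, 42)
Output shape: (12, 231, 162, 44)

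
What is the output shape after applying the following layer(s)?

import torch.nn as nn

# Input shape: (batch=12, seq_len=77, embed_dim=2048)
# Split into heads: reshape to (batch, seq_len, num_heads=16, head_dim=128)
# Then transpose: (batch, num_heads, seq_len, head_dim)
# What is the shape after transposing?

Input shape: (12, 77, 2048)
  -> after reshape: (12, 77, 16, 128)
Output shape: (12, 16, 77, 128)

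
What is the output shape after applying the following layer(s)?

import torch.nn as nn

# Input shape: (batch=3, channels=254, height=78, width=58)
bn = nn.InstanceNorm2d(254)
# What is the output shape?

Input shape: (3, 254, 78, 58)
Output shape: (3, 254, 78, 58)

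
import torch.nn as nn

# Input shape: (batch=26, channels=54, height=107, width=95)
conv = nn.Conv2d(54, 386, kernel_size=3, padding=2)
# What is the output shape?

Input shape: (26, 54, 107, 95)
Output shape: (26, 386, 109, 97)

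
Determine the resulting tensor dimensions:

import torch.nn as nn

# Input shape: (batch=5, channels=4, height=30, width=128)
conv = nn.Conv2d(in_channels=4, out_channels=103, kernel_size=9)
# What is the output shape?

Input shape: (5, 4, 30, 128)
Output shape: (5, 103, 22, 120)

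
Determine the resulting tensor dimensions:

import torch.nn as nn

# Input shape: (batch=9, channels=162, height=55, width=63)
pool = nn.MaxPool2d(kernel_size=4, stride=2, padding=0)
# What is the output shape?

Input shape: (9, 162, 55, 63)
Output shape: (9, 162, 26, 30)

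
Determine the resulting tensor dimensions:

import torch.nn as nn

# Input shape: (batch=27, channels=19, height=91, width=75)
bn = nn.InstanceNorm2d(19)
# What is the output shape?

Input shape: (27, 19, 91, 75)
Output shape: (27, 19, 91, 75)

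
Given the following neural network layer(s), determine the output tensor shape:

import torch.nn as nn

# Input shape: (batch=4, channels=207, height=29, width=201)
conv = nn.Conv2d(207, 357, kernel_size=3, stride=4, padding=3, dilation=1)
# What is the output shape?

Input shape: (4, 207, 29, 201)
Output shape: (4, 357, 9, 52)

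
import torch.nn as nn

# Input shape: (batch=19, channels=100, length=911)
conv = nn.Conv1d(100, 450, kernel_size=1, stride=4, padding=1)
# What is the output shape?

Input shape: (19, 100, 911)
Output shape: (19, 450, 229)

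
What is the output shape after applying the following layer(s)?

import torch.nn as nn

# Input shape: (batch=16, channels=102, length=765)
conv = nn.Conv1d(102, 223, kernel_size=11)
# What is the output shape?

Input shape: (16, 102, 765)
Output shape: (16, 223, 755)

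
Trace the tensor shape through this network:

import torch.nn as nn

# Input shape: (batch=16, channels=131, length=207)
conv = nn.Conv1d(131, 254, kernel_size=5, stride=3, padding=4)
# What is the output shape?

Input shape: (16, 131, 207)
Output shape: (16, 254, 71)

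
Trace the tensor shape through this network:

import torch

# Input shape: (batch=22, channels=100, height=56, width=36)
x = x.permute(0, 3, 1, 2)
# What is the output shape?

Input shape: (22, 100, 56, 36)
Output shape: (22, 36, 100, 56)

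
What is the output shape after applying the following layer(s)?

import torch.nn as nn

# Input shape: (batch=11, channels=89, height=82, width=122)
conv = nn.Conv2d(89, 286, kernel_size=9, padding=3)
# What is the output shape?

Input shape: (11, 89, 82, 122)
Output shape: (11, 286, 80, 120)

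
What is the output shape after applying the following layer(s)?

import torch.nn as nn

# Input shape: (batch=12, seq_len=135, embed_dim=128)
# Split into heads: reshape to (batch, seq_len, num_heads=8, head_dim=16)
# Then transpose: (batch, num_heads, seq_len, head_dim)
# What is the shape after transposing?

Input shape: (12, 135, 128)
  -> after reshape: (12, 135, 8, 16)
Output shape: (12, 8, 135, 16)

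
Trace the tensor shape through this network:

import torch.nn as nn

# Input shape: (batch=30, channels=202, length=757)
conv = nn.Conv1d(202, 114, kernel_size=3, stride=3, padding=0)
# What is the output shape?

Input shape: (30, 202, 757)
Output shape: (30, 114, 252)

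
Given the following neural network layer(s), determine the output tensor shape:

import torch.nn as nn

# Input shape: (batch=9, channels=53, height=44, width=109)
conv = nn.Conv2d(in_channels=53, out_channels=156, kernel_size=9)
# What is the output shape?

Input shape: (9, 53, 44, 109)
Output shape: (9, 156, 36, 101)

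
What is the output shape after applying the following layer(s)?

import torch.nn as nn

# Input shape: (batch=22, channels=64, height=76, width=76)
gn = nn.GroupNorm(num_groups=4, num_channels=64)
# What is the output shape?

Input shape: (22, 64, 76, 76)
Output shape: (22, 64, 76, 76)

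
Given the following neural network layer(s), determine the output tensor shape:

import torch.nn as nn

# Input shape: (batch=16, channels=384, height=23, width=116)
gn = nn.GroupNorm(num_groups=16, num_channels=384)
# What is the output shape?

Input shape: (16, 384, 23, 116)
Output shape: (16, 384, 23, 116)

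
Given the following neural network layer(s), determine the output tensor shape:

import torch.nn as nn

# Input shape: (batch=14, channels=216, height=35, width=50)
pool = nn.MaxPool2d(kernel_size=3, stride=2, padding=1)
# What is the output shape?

Input shape: (14, 216, 35, 50)
Output shape: (14, 216, 18, 25)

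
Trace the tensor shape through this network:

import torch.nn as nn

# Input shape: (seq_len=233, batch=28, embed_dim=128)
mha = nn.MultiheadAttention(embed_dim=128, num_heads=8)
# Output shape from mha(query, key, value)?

Input shape: (233, 28, 128)
Output shape: (233, 28, 128)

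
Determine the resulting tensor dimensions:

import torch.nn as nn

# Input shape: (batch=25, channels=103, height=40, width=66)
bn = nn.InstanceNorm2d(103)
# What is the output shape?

Input shape: (25, 103, 40, 66)
Output shape: (25, 103, 40, 66)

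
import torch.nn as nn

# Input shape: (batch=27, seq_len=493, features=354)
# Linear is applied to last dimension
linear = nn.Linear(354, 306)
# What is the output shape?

Input shape: (27, 493, 354)
Output shape: (27, 493, 306)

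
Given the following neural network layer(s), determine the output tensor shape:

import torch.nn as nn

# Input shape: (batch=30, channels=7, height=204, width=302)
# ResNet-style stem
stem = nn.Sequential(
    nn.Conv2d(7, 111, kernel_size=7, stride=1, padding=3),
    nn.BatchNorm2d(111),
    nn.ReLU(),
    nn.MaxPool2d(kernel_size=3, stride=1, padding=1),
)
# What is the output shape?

Input shape: (30, 7, 204, 302)
  -> after Conv2d 7x7 stride=1: (30, 111, 204, 302)
Output shape: (30, 111, 204, 302)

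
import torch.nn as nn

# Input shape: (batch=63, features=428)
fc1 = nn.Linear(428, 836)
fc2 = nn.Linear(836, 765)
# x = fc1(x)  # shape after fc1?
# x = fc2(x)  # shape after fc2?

Input shape: (63, 428)
  -> after fc1: (63, 836)
Output shape: (63, 765)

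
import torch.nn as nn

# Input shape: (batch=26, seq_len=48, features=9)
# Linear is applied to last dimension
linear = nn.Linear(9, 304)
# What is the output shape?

Input shape: (26, 48, 9)
Output shape: (26, 48, 304)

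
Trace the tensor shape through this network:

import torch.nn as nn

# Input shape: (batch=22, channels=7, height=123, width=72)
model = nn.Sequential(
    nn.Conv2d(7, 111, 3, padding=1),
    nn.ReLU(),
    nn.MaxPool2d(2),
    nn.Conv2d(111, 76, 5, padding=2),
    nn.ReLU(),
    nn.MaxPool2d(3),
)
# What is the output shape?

Input shape: (22, 7, 123, 72)
  -> after first Conv2d: (22, 111, 123, 72)
  -> after first MaxPool2d: (22, 111, 61, 36)
  -> after second Conv2d: (22, 76, 61, 36)
Output shape: (22, 76, 20, 12)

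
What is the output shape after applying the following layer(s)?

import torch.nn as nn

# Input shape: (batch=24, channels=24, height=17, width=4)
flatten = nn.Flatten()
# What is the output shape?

Input shape: (24, 24, 17, 4)
Output shape: (24, 1632)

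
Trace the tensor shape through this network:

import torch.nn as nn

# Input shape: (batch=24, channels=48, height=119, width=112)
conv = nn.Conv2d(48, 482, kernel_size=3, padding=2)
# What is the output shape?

Input shape: (24, 48, 119, 112)
Output shape: (24, 482, 121, 114)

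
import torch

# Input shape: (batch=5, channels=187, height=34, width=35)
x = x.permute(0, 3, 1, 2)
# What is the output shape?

Input shape: (5, 187, 34, 35)
Output shape: (5, 35, 187, 34)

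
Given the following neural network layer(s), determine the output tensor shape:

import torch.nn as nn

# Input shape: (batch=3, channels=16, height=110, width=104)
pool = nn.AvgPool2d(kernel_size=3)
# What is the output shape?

Input shape: (3, 16, 110, 104)
Output shape: (3, 16, 36, 34)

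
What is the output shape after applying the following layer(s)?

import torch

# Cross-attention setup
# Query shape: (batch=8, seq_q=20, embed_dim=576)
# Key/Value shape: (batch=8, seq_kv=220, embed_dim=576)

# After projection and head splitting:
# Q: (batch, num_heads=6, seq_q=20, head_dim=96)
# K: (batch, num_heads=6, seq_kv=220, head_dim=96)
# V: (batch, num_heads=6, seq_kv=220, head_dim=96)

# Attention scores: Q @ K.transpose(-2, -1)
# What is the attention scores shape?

Input shape: (8, 20, 576)
Output shape: (8, 6, 20, 220)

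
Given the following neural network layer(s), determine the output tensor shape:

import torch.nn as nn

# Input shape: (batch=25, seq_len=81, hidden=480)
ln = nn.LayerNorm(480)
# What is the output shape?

Input shape: (25, 81, 480)
Output shape: (25, 81, 480)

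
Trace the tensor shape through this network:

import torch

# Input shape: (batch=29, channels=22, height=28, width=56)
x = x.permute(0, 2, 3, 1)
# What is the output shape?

Input shape: (29, 22, 28, 56)
Output shape: (29, 28, 56, 22)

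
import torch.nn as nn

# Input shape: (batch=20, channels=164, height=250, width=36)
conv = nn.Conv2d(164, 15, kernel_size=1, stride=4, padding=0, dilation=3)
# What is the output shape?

Input shape: (20, 164, 250, 36)
Output shape: (20, 15, 63, 9)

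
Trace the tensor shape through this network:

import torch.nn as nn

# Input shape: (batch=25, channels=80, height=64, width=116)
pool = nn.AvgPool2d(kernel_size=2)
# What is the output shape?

Input shape: (25, 80, 64, 116)
Output shape: (25, 80, 32, 58)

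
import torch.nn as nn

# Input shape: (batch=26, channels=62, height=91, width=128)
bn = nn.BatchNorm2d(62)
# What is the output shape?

Input shape: (26, 62, 91, 128)
Output shape: (26, 62, 91, 128)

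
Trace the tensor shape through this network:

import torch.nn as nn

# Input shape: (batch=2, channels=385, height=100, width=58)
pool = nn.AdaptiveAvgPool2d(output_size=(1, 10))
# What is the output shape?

Input shape: (2, 385, 100, 58)
Output shape: (2, 385, 1, 10)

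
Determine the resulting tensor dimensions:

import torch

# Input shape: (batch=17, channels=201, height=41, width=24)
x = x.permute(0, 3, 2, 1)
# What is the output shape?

Input shape: (17, 201, 41, 24)
Output shape: (17, 24, 41, 201)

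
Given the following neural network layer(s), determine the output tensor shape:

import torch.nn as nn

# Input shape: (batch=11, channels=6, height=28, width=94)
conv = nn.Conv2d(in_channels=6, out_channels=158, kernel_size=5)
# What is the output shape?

Input shape: (11, 6, 28, 94)
Output shape: (11, 158, 24, 90)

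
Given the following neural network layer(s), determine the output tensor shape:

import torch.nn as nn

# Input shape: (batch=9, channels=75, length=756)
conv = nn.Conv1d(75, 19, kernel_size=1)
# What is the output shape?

Input shape: (9, 75, 756)
Output shape: (9, 19, 756)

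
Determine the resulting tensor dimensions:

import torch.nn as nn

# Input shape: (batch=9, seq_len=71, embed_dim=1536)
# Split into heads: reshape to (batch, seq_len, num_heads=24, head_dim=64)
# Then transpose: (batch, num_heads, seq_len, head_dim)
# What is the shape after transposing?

Input shape: (9, 71, 1536)
  -> after reshape: (9, 71, 24, 64)
Output shape: (9, 24, 71, 64)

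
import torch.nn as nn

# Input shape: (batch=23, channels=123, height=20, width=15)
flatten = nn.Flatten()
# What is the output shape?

Input shape: (23, 123, 20, 15)
Output shape: (23, 36900)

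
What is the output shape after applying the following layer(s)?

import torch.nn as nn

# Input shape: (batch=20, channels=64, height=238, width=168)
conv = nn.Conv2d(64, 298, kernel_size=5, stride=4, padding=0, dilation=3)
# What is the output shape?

Input shape: (20, 64, 238, 168)
Output shape: (20, 298, 57, 39)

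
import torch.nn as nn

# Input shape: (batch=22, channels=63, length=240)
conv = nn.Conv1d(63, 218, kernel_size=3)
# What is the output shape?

Input shape: (22, 63, 240)
Output shape: (22, 218, 238)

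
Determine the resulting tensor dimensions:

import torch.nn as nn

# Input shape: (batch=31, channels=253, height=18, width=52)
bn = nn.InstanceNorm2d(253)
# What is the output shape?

Input shape: (31, 253, 18, 52)
Output shape: (31, 253, 18, 52)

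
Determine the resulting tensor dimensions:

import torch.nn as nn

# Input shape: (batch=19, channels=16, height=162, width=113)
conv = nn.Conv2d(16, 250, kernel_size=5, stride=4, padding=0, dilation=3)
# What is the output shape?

Input shape: (19, 16, 162, 113)
Output shape: (19, 250, 38, 26)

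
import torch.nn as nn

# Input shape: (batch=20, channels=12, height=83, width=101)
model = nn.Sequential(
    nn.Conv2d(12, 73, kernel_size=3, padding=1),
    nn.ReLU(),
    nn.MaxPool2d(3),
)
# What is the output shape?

Input shape: (20, 12, 83, 101)
  -> after Conv2d: (20, 73, 83, 101)
  -> after ReLU: (20, 73, 83, 101)
Output shape: (20, 73, 27, 33)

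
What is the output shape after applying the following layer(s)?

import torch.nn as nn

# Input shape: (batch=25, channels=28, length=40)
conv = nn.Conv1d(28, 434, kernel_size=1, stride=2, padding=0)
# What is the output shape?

Input shape: (25, 28, 40)
Output shape: (25, 434, 20)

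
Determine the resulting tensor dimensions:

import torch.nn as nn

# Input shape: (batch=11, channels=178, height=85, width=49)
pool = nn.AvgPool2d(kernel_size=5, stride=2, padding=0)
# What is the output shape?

Input shape: (11, 178, 85, 49)
Output shape: (11, 178, 41, 23)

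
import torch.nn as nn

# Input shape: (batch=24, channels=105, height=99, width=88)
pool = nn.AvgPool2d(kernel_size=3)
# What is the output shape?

Input shape: (24, 105, 99, 88)
Output shape: (24, 105, 33, 29)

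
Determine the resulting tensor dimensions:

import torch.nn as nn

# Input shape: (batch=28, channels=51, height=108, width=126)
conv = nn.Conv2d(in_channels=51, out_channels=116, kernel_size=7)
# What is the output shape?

Input shape: (28, 51, 108, 126)
Output shape: (28, 116, 102, 120)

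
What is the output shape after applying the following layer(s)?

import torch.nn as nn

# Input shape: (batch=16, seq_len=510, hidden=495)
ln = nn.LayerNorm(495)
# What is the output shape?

Input shape: (16, 510, 495)
Output shape: (16, 510, 495)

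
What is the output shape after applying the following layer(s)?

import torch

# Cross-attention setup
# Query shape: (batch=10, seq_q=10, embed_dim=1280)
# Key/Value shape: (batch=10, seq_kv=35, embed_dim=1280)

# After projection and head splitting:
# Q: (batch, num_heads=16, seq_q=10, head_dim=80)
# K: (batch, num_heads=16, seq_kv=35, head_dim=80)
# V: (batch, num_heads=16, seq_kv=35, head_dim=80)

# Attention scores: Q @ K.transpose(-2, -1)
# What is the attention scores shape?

Input shape: (10, 10, 1280)
Output shape: (10, 16, 10, 35)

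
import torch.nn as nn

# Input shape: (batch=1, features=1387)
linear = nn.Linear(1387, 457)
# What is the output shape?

Input shape: (1, 1387)
Output shape: (1, 457)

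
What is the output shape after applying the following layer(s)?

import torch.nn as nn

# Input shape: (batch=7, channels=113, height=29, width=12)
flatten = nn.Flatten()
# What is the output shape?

Input shape: (7, 113, 29, 12)
Output shape: (7, 39324)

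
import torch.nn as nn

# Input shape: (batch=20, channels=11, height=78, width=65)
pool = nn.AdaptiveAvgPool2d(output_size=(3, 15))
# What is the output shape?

Input shape: (20, 11, 78, 65)
Output shape: (20, 11, 3, 15)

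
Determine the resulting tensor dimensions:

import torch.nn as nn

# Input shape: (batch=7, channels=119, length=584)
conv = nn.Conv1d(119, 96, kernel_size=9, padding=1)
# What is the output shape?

Input shape: (7, 119, 584)
Output shape: (7, 96, 578)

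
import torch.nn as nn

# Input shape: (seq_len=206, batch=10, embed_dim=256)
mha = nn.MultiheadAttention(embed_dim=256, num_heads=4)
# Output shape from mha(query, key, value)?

Input shape: (206, 10, 256)
Output shape: (206, 10, 256)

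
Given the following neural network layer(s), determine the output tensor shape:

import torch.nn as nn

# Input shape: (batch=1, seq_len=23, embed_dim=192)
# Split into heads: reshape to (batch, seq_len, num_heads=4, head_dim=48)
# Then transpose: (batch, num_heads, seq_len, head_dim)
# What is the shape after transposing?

Input shape: (1, 23, 192)
  -> after reshape: (1, 23, 4, 48)
Output shape: (1, 4, 23, 48)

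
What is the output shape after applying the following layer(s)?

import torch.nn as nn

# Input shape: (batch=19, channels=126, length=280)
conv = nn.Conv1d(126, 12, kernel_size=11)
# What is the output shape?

Input shape: (19, 126, 280)
Output shape: (19, 12, 270)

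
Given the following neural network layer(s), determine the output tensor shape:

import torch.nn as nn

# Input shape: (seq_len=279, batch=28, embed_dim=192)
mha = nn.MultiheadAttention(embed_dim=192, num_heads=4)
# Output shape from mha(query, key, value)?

Input shape: (279, 28, 192)
Output shape: (279, 28, 192)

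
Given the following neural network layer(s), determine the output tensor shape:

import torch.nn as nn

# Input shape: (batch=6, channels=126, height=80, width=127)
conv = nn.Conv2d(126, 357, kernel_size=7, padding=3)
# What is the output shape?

Input shape: (6, 126, 80, 127)
Output shape: (6, 357, 80, 127)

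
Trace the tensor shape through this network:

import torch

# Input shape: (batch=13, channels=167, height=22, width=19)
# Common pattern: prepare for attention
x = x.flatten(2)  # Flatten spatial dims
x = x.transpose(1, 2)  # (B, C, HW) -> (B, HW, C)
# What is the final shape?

Input shape: (13, 167, 22, 19)
  -> after flatten(2): (13, 167, 418)
Output shape: (13, 418, 167)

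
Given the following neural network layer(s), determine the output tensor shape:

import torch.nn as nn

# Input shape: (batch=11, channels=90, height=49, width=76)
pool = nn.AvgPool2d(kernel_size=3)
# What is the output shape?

Input shape: (11, 90, 49, 76)
Output shape: (11, 90, 16, 25)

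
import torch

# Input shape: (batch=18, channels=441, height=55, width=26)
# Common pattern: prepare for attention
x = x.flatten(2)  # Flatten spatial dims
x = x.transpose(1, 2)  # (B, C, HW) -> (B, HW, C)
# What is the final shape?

Input shape: (18, 441, 55, 26)
  -> after flatten(2): (18, 441, 1430)
Output shape: (18, 1430, 441)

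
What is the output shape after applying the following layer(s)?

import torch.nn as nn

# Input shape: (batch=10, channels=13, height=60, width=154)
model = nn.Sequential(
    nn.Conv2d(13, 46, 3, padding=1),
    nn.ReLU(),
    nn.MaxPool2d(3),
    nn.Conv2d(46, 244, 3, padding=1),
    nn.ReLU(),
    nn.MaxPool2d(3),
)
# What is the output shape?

Input shape: (10, 13, 60, 154)
  -> after first Conv2d: (10, 46, 60, 154)
  -> after first MaxPool2d: (10, 46, 20, 51)
  -> after second Conv2d: (10, 244, 20, 51)
Output shape: (10, 244, 6, 17)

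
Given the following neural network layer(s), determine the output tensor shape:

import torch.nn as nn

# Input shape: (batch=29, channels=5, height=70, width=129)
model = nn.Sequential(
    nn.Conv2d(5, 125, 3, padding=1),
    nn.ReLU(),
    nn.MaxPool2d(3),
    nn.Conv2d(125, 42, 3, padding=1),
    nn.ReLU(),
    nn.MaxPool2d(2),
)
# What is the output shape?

Input shape: (29, 5, 70, 129)
  -> after first Conv2d: (29, 125, 70, 129)
  -> after first MaxPool2d: (29, 125, 23, 43)
  -> after second Conv2d: (29, 42, 23, 43)
Output shape: (29, 42, 11, 21)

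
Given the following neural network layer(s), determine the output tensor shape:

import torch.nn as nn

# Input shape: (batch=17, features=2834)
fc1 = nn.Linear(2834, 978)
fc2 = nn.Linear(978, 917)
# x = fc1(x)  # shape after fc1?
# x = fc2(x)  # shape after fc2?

Input shape: (17, 2834)
  -> after fc1: (17, 978)
Output shape: (17, 917)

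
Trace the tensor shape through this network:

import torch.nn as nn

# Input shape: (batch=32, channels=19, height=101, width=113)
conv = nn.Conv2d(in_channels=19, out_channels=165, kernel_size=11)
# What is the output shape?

Input shape: (32, 19, 101, 113)
Output shape: (32, 165, 91, 103)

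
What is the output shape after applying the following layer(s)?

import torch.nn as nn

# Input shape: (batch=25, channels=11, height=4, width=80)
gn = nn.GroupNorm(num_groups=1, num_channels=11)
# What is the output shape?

Input shape: (25, 11, 4, 80)
Output shape: (25, 11, 4, 80)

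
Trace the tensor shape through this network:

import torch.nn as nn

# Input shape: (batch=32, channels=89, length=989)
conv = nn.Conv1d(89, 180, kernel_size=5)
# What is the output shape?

Input shape: (32, 89, 989)
Output shape: (32, 180, 985)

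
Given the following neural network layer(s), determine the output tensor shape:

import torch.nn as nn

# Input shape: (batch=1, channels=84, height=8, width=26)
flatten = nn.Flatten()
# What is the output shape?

Input shape: (1, 84, 8, 26)
Output shape: (1, 17472)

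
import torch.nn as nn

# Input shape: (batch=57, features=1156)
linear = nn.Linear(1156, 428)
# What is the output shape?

Input shape: (57, 1156)
Output shape: (57, 428)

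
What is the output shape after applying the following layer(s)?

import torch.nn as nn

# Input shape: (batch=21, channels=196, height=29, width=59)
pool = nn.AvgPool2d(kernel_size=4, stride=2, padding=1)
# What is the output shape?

Input shape: (21, 196, 29, 59)
Output shape: (21, 196, 14, 29)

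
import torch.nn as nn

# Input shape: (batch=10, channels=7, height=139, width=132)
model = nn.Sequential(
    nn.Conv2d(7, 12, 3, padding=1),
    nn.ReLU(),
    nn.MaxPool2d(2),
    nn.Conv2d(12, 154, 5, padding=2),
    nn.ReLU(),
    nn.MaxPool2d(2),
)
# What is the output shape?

Input shape: (10, 7, 139, 132)
  -> after first Conv2d: (10, 12, 139, 132)
  -> after first MaxPool2d: (10, 12, 69, 66)
  -> after second Conv2d: (10, 154, 69, 66)
Output shape: (10, 154, 34, 33)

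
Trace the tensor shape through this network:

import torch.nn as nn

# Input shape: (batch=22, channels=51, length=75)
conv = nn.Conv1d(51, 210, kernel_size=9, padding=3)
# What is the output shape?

Input shape: (22, 51, 75)
Output shape: (22, 210, 73)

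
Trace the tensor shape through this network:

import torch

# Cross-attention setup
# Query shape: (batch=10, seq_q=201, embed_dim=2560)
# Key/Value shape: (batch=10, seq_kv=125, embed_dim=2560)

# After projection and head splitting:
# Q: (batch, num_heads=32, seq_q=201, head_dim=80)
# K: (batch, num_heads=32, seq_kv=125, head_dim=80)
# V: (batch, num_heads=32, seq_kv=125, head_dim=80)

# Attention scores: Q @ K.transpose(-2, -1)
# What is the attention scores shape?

Input shape: (10, 201, 2560)
Output shape: (10, 32, 201, 125)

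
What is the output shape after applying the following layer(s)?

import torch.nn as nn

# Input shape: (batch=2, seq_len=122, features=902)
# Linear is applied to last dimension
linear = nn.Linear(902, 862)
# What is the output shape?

Input shape: (2, 122, 902)
Output shape: (2, 122, 862)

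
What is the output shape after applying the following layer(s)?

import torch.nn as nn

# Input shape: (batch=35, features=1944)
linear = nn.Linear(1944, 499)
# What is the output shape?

Input shape: (35, 1944)
Output shape: (35, 499)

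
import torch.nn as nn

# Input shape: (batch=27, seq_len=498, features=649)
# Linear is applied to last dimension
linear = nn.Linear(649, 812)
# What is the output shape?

Input shape: (27, 498, 649)
Output shape: (27, 498, 812)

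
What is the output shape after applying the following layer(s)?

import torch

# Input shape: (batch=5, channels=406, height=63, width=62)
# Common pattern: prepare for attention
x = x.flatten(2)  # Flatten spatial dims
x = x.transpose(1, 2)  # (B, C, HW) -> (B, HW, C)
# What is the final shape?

Input shape: (5, 406, 63, 62)
  -> after flatten(2): (5, 406, 3906)
Output shape: (5, 3906, 406)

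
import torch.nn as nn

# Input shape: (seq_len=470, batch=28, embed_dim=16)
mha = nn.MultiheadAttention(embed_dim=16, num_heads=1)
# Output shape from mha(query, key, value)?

Input shape: (470, 28, 16)
Output shape: (470, 28, 16)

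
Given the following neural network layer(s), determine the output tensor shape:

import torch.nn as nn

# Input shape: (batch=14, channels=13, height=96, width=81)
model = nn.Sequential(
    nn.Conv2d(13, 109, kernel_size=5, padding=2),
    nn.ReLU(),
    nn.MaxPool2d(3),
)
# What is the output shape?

Input shape: (14, 13, 96, 81)
  -> after Conv2d: (14, 109, 96, 81)
  -> after ReLU: (14, 109, 96, 81)
Output shape: (14, 109, 32, 27)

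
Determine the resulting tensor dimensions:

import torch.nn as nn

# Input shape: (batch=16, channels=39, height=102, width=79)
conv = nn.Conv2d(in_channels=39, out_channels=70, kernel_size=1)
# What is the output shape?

Input shape: (16, 39, 102, 79)
Output shape: (16, 70, 102, 79)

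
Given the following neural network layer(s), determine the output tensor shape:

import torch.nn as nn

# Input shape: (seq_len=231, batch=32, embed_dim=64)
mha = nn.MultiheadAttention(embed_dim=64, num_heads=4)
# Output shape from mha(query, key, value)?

Input shape: (231, 32, 64)
Output shape: (231, 32, 64)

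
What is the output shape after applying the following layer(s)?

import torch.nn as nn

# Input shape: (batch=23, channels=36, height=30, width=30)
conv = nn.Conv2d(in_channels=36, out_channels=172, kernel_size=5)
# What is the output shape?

Input shape: (23, 36, 30, 30)
Output shape: (23, 172, 26, 26)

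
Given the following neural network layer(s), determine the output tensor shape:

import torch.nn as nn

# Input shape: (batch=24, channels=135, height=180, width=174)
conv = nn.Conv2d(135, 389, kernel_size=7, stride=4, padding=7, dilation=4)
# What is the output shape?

Input shape: (24, 135, 180, 174)
Output shape: (24, 389, 43, 41)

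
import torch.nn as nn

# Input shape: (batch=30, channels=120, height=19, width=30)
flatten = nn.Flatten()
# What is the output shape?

Input shape: (30, 120, 19, 30)
Output shape: (30, 68400)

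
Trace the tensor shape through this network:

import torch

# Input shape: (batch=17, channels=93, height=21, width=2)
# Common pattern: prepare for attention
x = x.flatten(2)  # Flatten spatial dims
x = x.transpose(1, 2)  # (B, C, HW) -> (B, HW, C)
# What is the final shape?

Input shape: (17, 93, 21, 2)
  -> after flatten(2): (17, 93, 42)
Output shape: (17, 42, 93)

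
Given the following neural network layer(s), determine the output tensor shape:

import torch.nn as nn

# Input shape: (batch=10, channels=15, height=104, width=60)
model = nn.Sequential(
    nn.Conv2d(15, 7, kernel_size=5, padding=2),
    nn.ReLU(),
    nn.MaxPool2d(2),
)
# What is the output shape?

Input shape: (10, 15, 104, 60)
  -> after Conv2d: (10, 7, 104, 60)
  -> after ReLU: (10, 7, 104, 60)
Output shape: (10, 7, 52, 30)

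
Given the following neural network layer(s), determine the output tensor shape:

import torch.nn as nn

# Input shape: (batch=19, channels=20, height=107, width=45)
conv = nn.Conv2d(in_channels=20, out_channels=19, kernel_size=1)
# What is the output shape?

Input shape: (19, 20, 107, 45)
Output shape: (19, 19, 107, 45)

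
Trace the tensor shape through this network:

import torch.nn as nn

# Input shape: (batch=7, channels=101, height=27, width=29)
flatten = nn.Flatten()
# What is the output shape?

Input shape: (7, 101, 27, 29)
Output shape: (7, 79083)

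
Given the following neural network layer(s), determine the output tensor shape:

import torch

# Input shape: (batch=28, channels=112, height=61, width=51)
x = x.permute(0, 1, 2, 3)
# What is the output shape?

Input shape: (28, 112, 61, 51)
Output shape: (28, 112, 61, 51)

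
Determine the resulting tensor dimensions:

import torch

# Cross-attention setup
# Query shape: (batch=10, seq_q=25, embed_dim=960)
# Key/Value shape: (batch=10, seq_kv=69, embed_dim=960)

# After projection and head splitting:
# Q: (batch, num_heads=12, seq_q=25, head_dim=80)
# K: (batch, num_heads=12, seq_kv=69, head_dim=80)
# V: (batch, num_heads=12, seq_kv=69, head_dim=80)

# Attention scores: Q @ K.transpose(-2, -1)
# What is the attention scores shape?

Input shape: (10, 25, 960)
Output shape: (10, 12, 25, 69)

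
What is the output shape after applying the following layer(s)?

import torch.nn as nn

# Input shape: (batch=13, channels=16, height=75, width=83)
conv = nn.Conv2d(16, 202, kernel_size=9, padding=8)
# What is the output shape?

Input shape: (13, 16, 75, 83)
Output shape: (13, 202, 83, 91)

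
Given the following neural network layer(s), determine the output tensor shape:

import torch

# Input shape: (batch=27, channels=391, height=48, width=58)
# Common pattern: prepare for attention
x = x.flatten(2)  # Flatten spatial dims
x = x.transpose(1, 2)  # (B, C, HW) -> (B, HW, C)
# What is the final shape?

Input shape: (27, 391, 48, 58)
  -> after flatten(2): (27, 391, 2784)
Output shape: (27, 2784, 391)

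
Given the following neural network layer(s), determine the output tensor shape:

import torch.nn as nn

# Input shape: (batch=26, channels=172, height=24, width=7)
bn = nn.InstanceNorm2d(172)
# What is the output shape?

Input shape: (26, 172, 24, 7)
Output shape: (26, 172, 24, 7)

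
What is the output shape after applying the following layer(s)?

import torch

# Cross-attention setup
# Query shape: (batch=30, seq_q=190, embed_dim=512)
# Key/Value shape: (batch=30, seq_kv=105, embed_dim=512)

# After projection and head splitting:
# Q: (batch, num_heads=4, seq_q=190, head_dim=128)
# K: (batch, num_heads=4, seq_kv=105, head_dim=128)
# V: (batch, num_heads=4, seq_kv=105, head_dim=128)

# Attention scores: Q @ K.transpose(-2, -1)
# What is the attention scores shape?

Input shape: (30, 190, 512)
Output shape: (30, 4, 190, 105)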